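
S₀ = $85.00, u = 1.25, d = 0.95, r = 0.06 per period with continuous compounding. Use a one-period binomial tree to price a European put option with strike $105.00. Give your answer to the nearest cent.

$14.32

Risk-neutral probability p = (e^0.06 − 0.95)/(1.25 − 0.95) = 0.1118/0.3000 = 0.3728
Terminal stock prices: S_u = 106.2, S_d = 80.75
Terminal payoffs (K − S): max(-1.25, 0) = 0, max(24.25, 0) = 24.25
Node 0 (S = 85): V_0 = e^(−0.06)·[0.3728·0.0000 + 0.6272·24.2500] = 14.3241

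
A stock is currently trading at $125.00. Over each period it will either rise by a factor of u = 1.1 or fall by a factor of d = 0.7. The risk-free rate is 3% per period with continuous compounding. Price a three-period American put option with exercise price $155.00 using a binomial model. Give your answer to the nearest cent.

$30.00

Risk-neutral probability p = (e^0.03 − 0.7)/(1.1 − 0.7) = 0.3305/0.4000 = 0.8261
Terminal stock prices: S_uuu = 166.4, S_uud = 105.9, S_udd = 67.37, S_ddd = 42.87
Terminal payoffs (K − S): max(-11.38, 0) = 0, max(49.12, 0) = 49.12, max(87.63, 0) = 87.63, max(112.1, 0) = 112.1
Node uu (S = 151.3): continuation = e^(−0.03)·[0.8261·0.0000 + 0.1739·49.1250] = 8.2886; exercise value = 3.7500 ≤ continuation, so V_uu = 8.2886
Node ud (S = 96.25): continuation = e^(−0.03)·[0.8261·49.1250 + 0.1739·87.6250] = 54.1691; exercise value = 58.7500 > continuation, so V_ud = 58.7500 (exercise)
Node dd (S = 61.25): continuation = e^(−0.03)·[0.8261·87.6250 + 0.1739·112.1250] = 89.1691; exercise value = 93.7500 > continuation, so V_dd = 93.7500 (exercise)
Node u (S = 137.5): continuation = e^(−0.03)·[0.8261·8.2886 + 0.1739·58.7500] = 16.5578; exercise value = 17.5000 > continuation, so V_u = 17.5000 (exercise)
Node d (S = 87.5): continuation = e^(−0.03)·[0.8261·58.7500 + 0.1739·93.7500] = 62.9191; exercise value = 67.5000 > continuation, so V_d = 67.5000 (exercise)
Node 0 (S = 125): continuation = e^(−0.03)·[0.8261·17.5000 + 0.1739·67.5000] = 25.4191; exercise value = 30.0000 > continuation, so V_0 = 30.0000 (exercise)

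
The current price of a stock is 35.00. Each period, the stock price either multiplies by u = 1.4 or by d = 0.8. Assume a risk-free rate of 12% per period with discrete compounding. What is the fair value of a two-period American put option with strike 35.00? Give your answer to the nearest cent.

Risk-neutral probability p = (1 + 0.12 − 0.8)/(1.4 − 0.8) = 0.3200/0.6000 = 0.5333
Terminal stock prices: S_uu = 68.6, S_ud = 39.2, S_dd = 22.4
Terminal payoffs (K − S): max(-33.6, 0) = 0, max(-4.2, 0) = 0, max(12.6, 0) = 12.6
Node u (S = 49): continuation = 1/1.12·[0.5333·0.0000 + 0.4667·0.0000] = 0.0000; exercise value = 0.0000 ≤ continuation, so V_u = 0.0000
Node d (S = 28): continuation = 1/1.12·[0.5333·0.0000 + 0.4667·12.6000] = 5.2500; exercise value = 7.0000 > continuation, so V_d = 7.0000 (exercise)
Node 0 (S = 35): continuation = 1/1.12·[0.5333·0.0000 + 0.4667·7.0000] = 2.9167; exercise value = 0.0000 ≤ continuation, so V_0 = 2.9167

2.92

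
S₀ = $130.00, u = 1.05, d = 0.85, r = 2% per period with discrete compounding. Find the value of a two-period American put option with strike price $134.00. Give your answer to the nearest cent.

Risk-neutral probability p = (1 + 0.02 − 0.85)/(1.05 − 0.85) = 0.1700/0.2000 = 0.8500
Terminal stock prices: S_uu = 143.3, S_ud = 116, S_dd = 93.92
Terminal payoffs (K − S): max(-9.325, 0) = 0, max(17.98, 0) = 17.98, max(40.08, 0) = 40.08
Node u (S = 136.5): continuation = 1/1.02·[0.8500·0.0000 + 0.1500·17.9750] = 2.6434; exercise value = 0.0000 ≤ continuation, so V_u = 2.6434
Node d (S = 110.5): continuation = 1/1.02·[0.8500·17.9750 + 0.1500·40.0750] = 20.8725; exercise value = 23.5000 > continuation, so V_d = 23.5000 (exercise)
Node 0 (S = 130): continuation = 1/1.02·[0.8500·2.6434 + 0.1500·23.5000] = 5.6587; exercise value = 4.0000 ≤ continuation, so V_0 = 5.6587

$5.66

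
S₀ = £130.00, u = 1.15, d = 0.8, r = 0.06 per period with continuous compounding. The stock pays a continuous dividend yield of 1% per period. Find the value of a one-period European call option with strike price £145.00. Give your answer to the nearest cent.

Per-period risk-free factor R = e^0.06 = 1.0618; dividend-adjusted growth = e^(0.06−0.01) = 1.0513.
Risk-neutral probability p = (1.0513 − 0.8)/(1.15 − 0.8) = 0.2513/0.3500 = 0.7179
Terminal stock prices: S_u = 149.5, S_d = 104
Terminal payoffs (S − K): max(4.5, 0) = 4.5, max(-41, 0) = 0
Node 0 (S = 130): V_0 = e^(−0.06)·[0.7179·4.5000 + 0.2821·0.0000] = 3.0425

£3.04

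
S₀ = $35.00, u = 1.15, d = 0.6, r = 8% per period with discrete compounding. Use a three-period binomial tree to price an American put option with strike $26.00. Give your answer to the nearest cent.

Risk-neutral probability p = (1 + 0.08 − 0.6)/(1.15 − 0.6) = 0.4800/0.5500 = 0.8727
Terminal stock prices: S_uuu = 53.23, S_uud = 27.77, S_udd = 14.49, S_ddd = 7.56
Terminal payoffs (K − S): max(-27.23, 0) = 0, max(-1.772, 0) = 0, max(11.51, 0) = 11.51, max(18.44, 0) = 18.44
Node uu (S = 46.29): continuation = 1/1.08·[0.8727·0.0000 + 0.1273·0.0000] = 0.0000; exercise value = 0.0000 ≤ continuation, so V_uu = 0.0000
Node ud (S = 24.15): continuation = 1/1.08·[0.8727·0.0000 + 0.1273·11.5100] = 1.3564; exercise value = 1.8500 > continuation, so V_ud = 1.8500 (exercise)
Node dd (S = 12.6): continuation = 1/1.08·[0.8727·11.5100 + 0.1273·18.4400] = 11.4741; exercise value = 13.4000 > continuation, so V_dd = 13.4000 (exercise)
Node u (S = 40.25): continuation = 1/1.08·[0.8727·0.0000 + 0.1273·1.8500] = 0.2180; exercise value = 0.0000 ≤ continuation, so V_u = 0.2180
Node d (S = 21): continuation = 1/1.08·[0.8727·1.8500 + 0.1273·13.4000] = 3.0741; exercise value = 5.0000 > continuation, so V_d = 5.0000 (exercise)
Node 0 (S = 35): continuation = 1/1.08·[0.8727·0.2180 + 0.1273·5.0000] = 0.7654; exercise value = 0.0000 ≤ continuation, so V_0 = 0.7654

$0.77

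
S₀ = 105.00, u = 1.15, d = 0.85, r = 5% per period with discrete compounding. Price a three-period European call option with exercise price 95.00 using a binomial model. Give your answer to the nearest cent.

25.40

Risk-neutral probability p = (1 + 0.05 − 0.85)/(1.15 − 0.85) = 0.2000/0.3000 = 0.6667
Terminal stock prices: S_uuu = 159.7, S_uud = 118, S_udd = 87.24, S_ddd = 64.48
Terminal payoffs (S − K): max(64.69, 0) = 64.69, max(23.03, 0) = 23.03, max(-7.758, 0) = 0, max(-30.52, 0) = 0
Node uu (S = 138.9): V_uu = 1/1.05·[0.6667·64.6919 + 0.3333·23.0331] = 48.3863
Node ud (S = 102.6): V_ud = 1/1.05·[0.6667·23.0331 + 0.3333·0.0000] = 14.6242
Node dd (S = 75.86): V_dd = 1/1.05·[0.6667·0.0000 + 0.3333·0.0000] = 0.0000
Node u (S = 120.7): V_u = 1/1.05·[0.6667·48.3863 + 0.3333·14.6242] = 35.3641
Node d (S = 89.25): V_d = 1/1.05·[0.6667·14.6242 + 0.3333·0.0000] = 9.2852
Node 0 (S = 105): V_0 = 1/1.05·[0.6667·35.3641 + 0.3333·9.2852] = 25.4011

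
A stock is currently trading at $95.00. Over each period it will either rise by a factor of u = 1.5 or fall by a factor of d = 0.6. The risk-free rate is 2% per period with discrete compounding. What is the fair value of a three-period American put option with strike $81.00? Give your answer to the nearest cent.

$20.23

Risk-neutral probability p = (1 + 0.02 − 0.6)/(1.5 − 0.6) = 0.4200/0.9000 = 0.4667
Terminal stock prices: S_uuu = 320.6, S_uud = 128.2, S_udd = 51.3, S_ddd = 20.52
Terminal payoffs (K − S): max(-239.6, 0) = 0, max(-47.25, 0) = 0, max(29.7, 0) = 29.7, max(60.48, 0) = 60.48
Node uu (S = 213.8): continuation = 1/1.02·[0.4667·0.0000 + 0.5333·0.0000] = 0.0000; exercise value = 0.0000 ≤ continuation, so V_uu = 0.0000
Node ud (S = 85.5): continuation = 1/1.02·[0.4667·0.0000 + 0.5333·29.7000] = 15.5294; exercise value = 0.0000 ≤ continuation, so V_ud = 15.5294
Node dd (S = 34.2): continuation = 1/1.02·[0.4667·29.7000 + 0.5333·60.4800] = 45.2118; exercise value = 46.8000 > continuation, so V_dd = 46.8000 (exercise)
Node u (S = 142.5): continuation = 1/1.02·[0.4667·0.0000 + 0.5333·15.5294] = 8.1200; exercise value = 0.0000 ≤ continuation, so V_u = 8.1200
Node d (S = 57): continuation = 1/1.02·[0.4667·15.5294 + 0.5333·46.8000] = 31.5755; exercise value = 24.0000 ≤ continuation, so V_d = 31.5755
Node 0 (S = 95): continuation = 1/1.02·[0.4667·8.1200 + 0.5333·31.5755] = 20.2251; exercise value = 0.0000 ≤ continuation, so V_0 = 20.2251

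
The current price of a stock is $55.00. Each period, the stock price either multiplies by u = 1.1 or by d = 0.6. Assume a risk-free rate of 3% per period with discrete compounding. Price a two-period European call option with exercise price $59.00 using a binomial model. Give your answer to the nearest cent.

$5.26

Risk-neutral probability p = (1 + 0.03 − 0.6)/(1.1 − 0.6) = 0.4300/0.5000 = 0.8600
Terminal stock prices: S_uu = 66.55, S_ud = 36.3, S_dd = 19.8
Terminal payoffs (S − K): max(7.55, 0) = 7.55, max(-22.7, 0) = 0, max(-39.2, 0) = 0
Node u (S = 60.5): V_u = 1/1.03·[0.8600·7.5500 + 0.1400·0.0000] = 6.3039
Node d (S = 33): V_d = 1/1.03·[0.8600·0.0000 + 0.1400·0.0000] = 0.0000
Node 0 (S = 55): V_0 = 1/1.03·[0.8600·6.3039 + 0.1400·0.0000] = 5.2634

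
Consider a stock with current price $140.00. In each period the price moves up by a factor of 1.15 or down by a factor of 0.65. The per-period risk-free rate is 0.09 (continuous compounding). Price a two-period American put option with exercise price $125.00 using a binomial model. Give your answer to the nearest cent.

Risk-neutral probability p = (e^0.09 − 0.65)/(1.15 − 0.65) = 0.4442/0.5000 = 0.8883
Terminal stock prices: S_uu = 185.1, S_ud = 104.7, S_dd = 59.15
Terminal payoffs (K − S): max(-60.15, 0) = 0, max(20.35, 0) = 20.35, max(65.85, 0) = 65.85
Node u (S = 161): continuation = e^(−0.09)·[0.8883·0.0000 + 0.1117·20.3500] = 2.0765; exercise value = 0.0000 ≤ continuation, so V_u = 2.0765
Node d (S = 91): continuation = e^(−0.09)·[0.8883·20.3500 + 0.1117·65.8500] = 23.2414; exercise value = 34.0000 > continuation, so V_d = 34.0000 (exercise)
Node 0 (S = 140): continuation = e^(−0.09)·[0.8883·2.0765 + 0.1117·34.0000] = 5.1553; exercise value = 0.0000 ≤ continuation, so V_0 = 5.1553

$5.16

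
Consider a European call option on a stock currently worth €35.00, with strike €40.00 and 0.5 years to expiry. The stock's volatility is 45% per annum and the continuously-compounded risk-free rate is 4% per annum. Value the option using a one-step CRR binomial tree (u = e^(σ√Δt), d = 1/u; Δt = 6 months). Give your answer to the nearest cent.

CRR parameters: u = e^(σ√Δt) = e^(0.45·√0.5) = 1.3746, d = 1/u = 0.7275
Per-period rate: rΔt = 0.04·0.5 = 0.02, so R = e^0.02 = 1.0202
Risk-neutral probability p = (e^0.02 − 0.7275)/(1.3746 − 0.7275) = 0.2927/0.6472 = 0.4523
Terminal stock prices: S_u = 48.11, S_d = 25.46
Terminal payoffs (S − K): max(8.113, 0) = 8.113, max(-14.54, 0) = 0
Node 0 (S = 35): V_0 = e^(−0.02)·[0.4523·8.1127 + 0.5477·0.0000] = 3.5969

€3.60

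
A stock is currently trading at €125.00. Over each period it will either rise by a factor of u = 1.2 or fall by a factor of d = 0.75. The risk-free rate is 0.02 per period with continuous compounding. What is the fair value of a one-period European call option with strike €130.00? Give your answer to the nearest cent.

€11.77

Risk-neutral probability p = (e^0.02 − 0.75)/(1.2 − 0.75) = 0.2702/0.4500 = 0.6004
Terminal stock prices: S_u = 150, S_d = 93.75
Terminal payoffs (S − K): max(20, 0) = 20, max(-36.25, 0) = 0
Node 0 (S = 125): V_0 = e^(−0.02)·[0.6004·20.0000 + 0.3996·0.0000] = 11.7712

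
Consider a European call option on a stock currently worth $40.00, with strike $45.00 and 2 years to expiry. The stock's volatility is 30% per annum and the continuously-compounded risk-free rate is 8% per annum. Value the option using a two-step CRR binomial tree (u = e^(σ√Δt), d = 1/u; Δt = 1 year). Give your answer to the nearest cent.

$7.51

CRR parameters: u = e^(σ√Δt) = e^(0.3·√1) = 1.3499, d = 1/u = 0.7408
Per-period rate: rΔt = 0.08·1 = 0.08, so R = e^0.08 = 1.0833
Risk-neutral probability p = (e^0.08 − 0.7408)/(1.3499 − 0.7408) = 0.3425/0.6090 = 0.5623
Terminal stock prices: S_uu = 72.88, S_ud = 40, S_dd = 21.95
Terminal payoffs (S − K): max(27.88, 0) = 27.88, max(-5, 0) = 0, max(-23.05, 0) = 0
Node u (S = 53.99): V_u = e^(−0.08)·[0.5623·27.8848 + 0.4377·0.0000] = 14.4743
Node d (S = 29.63): V_d = e^(−0.08)·[0.5623·0.0000 + 0.4377·0.0000] = 0.0000
Node 0 (S = 40): V_0 = e^(−0.08)·[0.5623·14.4743 + 0.4377·0.0000] = 7.5133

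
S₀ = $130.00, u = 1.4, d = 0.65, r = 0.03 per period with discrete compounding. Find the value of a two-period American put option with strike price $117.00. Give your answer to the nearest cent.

Risk-neutral probability p = (1 + 0.03 − 0.65)/(1.4 − 0.65) = 0.3800/0.7500 = 0.5067
Terminal stock prices: S_uu = 254.8, S_ud = 118.3, S_dd = 54.93
Terminal payoffs (K − S): max(-137.8, 0) = 0, max(-1.3, 0) = 0, max(62.07, 0) = 62.07
Node u (S = 182): continuation = 1/1.03·[0.5067·0.0000 + 0.4933·0.0000] = 0.0000; exercise value = 0.0000 ≤ continuation, so V_u = 0.0000
Node d (S = 84.5): continuation = 1/1.03·[0.5067·0.0000 + 0.4933·62.0750] = 29.7317; exercise value = 32.5000 > continuation, so V_d = 32.5000 (exercise)
Node 0 (S = 130): continuation = 1/1.03·[0.5067·0.0000 + 0.4933·32.5000] = 15.5663; exercise value = 0.0000 ≤ continuation, so V_0 = 15.5663

$15.57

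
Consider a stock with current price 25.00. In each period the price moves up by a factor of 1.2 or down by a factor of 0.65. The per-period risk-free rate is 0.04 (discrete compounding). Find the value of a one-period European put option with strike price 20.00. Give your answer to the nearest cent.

Risk-neutral probability p = (1 + 0.04 − 0.65)/(1.2 − 0.65) = 0.3900/0.5500 = 0.7091
Terminal stock prices: S_u = 30, S_d = 16.25
Terminal payoffs (K − S): max(-10, 0) = 0, max(3.75, 0) = 3.75
Node 0 (S = 25): V_0 = 1/1.04·[0.7091·0.0000 + 0.2909·3.7500] = 1.0490

1.05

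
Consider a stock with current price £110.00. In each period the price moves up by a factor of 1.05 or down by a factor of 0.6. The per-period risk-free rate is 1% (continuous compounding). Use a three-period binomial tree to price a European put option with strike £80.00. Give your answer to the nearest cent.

£2.39

Risk-neutral probability p = (e^0.01 − 0.6)/(1.05 − 0.6) = 0.4101/0.4500 = 0.9112
Terminal stock prices: S_uuu = 127.3, S_uud = 72.77, S_udd = 41.58, S_ddd = 23.76
Terminal payoffs (K − S): max(-47.34, 0) = 0, max(7.235, 0) = 7.235, max(38.42, 0) = 38.42, max(56.24, 0) = 56.24
Node uu (S = 121.3): V_uu = e^(−0.01)·[0.9112·0.0000 + 0.0888·7.2350] = 0.6359
Node ud (S = 69.3): V_ud = e^(−0.01)·[0.9112·7.2350 + 0.0888·38.4200] = 9.9040
Node dd (S = 39.6): V_dd = e^(−0.01)·[0.9112·38.4200 + 0.0888·56.2400] = 39.6040
Node u (S = 115.5): V_u = e^(−0.01)·[0.9112·0.6359 + 0.0888·9.9040] = 1.4442
Node d (S = 66): V_d = e^(−0.01)·[0.9112·9.9040 + 0.0888·39.6040] = 12.4159
Node 0 (S = 110): V_0 = e^(−0.01)·[0.9112·1.4442 + 0.0888·12.4159] = 2.3942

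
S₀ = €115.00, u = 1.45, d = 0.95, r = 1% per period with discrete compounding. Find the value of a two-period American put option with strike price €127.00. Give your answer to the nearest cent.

Risk-neutral probability p = (1 + 0.01 − 0.95)/(1.45 − 0.95) = 0.0600/0.5000 = 0.1200
Terminal stock prices: S_uu = 241.8, S_ud = 158.4, S_dd = 103.8
Terminal payoffs (K − S): max(-114.8, 0) = 0, max(-31.41, 0) = 0, max(23.21, 0) = 23.21
Node u (S = 166.8): continuation = 1/1.01·[0.1200·0.0000 + 0.8800·0.0000] = 0.0000; exercise value = 0.0000 ≤ continuation, so V_u = 0.0000
Node d (S = 109.2): continuation = 1/1.01·[0.1200·0.0000 + 0.8800·23.2125] = 20.2248; exercise value = 17.7500 ≤ continuation, so V_d = 20.2248
Node 0 (S = 115): continuation = 1/1.01·[0.1200·0.0000 + 0.8800·20.2248] = 17.6216; exercise value = 12.0000 ≤ continuation, so V_0 = 17.6216

€17.62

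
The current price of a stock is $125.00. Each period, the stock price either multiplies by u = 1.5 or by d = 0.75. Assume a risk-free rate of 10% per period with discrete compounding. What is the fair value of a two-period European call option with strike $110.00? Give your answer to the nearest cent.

$43.42

Risk-neutral probability p = (1 + 0.1 − 0.75)/(1.5 − 0.75) = 0.3500/0.7500 = 0.4667
Terminal stock prices: S_uu = 281.2, S_ud = 140.6, S_dd = 70.31
Terminal payoffs (S − K): max(171.2, 0) = 171.2, max(30.62, 0) = 30.62, max(-39.69, 0) = 0
Node u (S = 187.5): V_u = 1/1.1·[0.4667·171.2500 + 0.5333·30.6250] = 87.5000
Node d (S = 93.75): V_d = 1/1.1·[0.4667·30.6250 + 0.5333·0.0000] = 12.9924
Node 0 (S = 125): V_0 = 1/1.1·[0.4667·87.5000 + 0.5333·12.9924] = 43.4206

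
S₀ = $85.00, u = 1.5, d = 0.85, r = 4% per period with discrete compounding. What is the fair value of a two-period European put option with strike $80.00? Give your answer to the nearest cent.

$8.61

Risk-neutral probability p = (1 + 0.04 − 0.85)/(1.5 − 0.85) = 0.1900/0.6500 = 0.2923
Terminal stock prices: S_uu = 191.2, S_ud = 108.4, S_dd = 61.41
Terminal payoffs (K − S): max(-111.2, 0) = 0, max(-28.38, 0) = 0, max(18.59, 0) = 18.59
Node u (S = 127.5): V_u = 1/1.04·[0.2923·0.0000 + 0.7077·0.0000] = 0.0000
Node d (S = 72.25): V_d = 1/1.04·[0.2923·0.0000 + 0.7077·18.5875] = 12.6483
Node 0 (S = 85): V_0 = 1/1.04·[0.2923·0.0000 + 0.7077·12.6483] = 8.6068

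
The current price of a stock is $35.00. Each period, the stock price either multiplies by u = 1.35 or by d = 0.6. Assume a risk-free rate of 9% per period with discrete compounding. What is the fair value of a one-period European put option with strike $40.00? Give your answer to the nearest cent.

Risk-neutral probability p = (1 + 0.09 − 0.6)/(1.35 − 0.6) = 0.4900/0.7500 = 0.6533
Terminal stock prices: S_u = 47.25, S_d = 21
Terminal payoffs (K − S): max(-7.25, 0) = 0, max(19, 0) = 19
Node 0 (S = 35): V_0 = 1/1.09·[0.6533·0.0000 + 0.3467·19.0000] = 6.0428

$6.04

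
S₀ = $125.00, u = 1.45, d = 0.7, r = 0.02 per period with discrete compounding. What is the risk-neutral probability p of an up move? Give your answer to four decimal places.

Risk-neutral probability p = (1 + 0.02 − 0.7)/(1.45 − 0.7) = 0.3200/0.7500 = 0.4267

p = 0.4267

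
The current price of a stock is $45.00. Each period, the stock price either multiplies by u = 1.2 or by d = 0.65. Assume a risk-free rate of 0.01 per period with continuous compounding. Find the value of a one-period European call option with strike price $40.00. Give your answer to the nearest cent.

Risk-neutral probability p = (e^0.01 − 0.65)/(1.2 − 0.65) = 0.3601/0.5500 = 0.6546
Terminal stock prices: S_u = 54, S_d = 29.25
Terminal payoffs (S − K): max(14, 0) = 14, max(-10.75, 0) = 0
Node 0 (S = 45): V_0 = e^(−0.01)·[0.6546·14.0000 + 0.3454·0.0000] = 9.0737

$9.07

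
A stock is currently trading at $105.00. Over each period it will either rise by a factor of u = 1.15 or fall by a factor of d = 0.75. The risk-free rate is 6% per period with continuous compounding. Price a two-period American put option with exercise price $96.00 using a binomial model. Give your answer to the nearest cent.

$4.41

Risk-neutral probability p = (e^0.06 − 0.75)/(1.15 − 0.75) = 0.3118/0.4000 = 0.7796
Terminal stock prices: S_uu = 138.9, S_ud = 90.56, S_dd = 59.06
Terminal payoffs (K − S): max(-42.86, 0) = 0, max(5.438, 0) = 5.438, max(36.94, 0) = 36.94
Node u (S = 120.7): continuation = e^(−0.06)·[0.7796·0.0000 + 0.2204·5.4375] = 1.1287; exercise value = 0.0000 ≤ continuation, so V_u = 1.1287
Node d (S = 78.75): continuation = e^(−0.06)·[0.7796·5.4375 + 0.2204·36.9375] = 11.6594; exercise value = 17.2500 > continuation, so V_d = 17.2500 (exercise)
Node 0 (S = 105): continuation = e^(−0.06)·[0.7796·1.1287 + 0.2204·17.2500] = 4.4093; exercise value = 0.0000 ≤ continuation, so V_0 = 4.4093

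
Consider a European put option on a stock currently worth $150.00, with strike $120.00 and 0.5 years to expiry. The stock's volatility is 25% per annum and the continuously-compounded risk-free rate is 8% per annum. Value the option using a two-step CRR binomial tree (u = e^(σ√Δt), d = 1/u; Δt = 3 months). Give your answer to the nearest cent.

$0.62

CRR parameters: u = e^(σ√Δt) = e^(0.25·√0.25) = 1.1331, d = 1/u = 0.8825
Per-period rate: rΔt = 0.08·0.25 = 0.02, so R = e^0.02 = 1.0202
Risk-neutral probability p = (e^0.02 − 0.8825)/(1.1331 − 0.8825) = 0.1377/0.2507 = 0.5494
Terminal stock prices: S_uu = 192.6, S_ud = 150, S_dd = 116.8
Terminal payoffs (K − S): max(-72.6, 0) = 0, max(-30, 0) = 0, max(3.18, 0) = 3.18
Node u (S = 170): V_u = e^(−0.02)·[0.5494·0.0000 + 0.4506·0.0000] = 0.0000
Node d (S = 132.4): V_d = e^(−0.02)·[0.5494·0.0000 + 0.4506·3.1799] = 1.4045
Node 0 (S = 150): V_0 = e^(−0.02)·[0.5494·0.0000 + 0.4506·1.4045] = 0.6204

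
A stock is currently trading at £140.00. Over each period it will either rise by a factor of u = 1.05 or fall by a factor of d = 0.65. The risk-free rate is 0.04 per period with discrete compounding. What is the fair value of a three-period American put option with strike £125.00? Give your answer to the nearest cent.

Risk-neutral probability p = (1 + 0.04 − 0.65)/(1.05 − 0.65) = 0.3900/0.4000 = 0.9750
Terminal stock prices: S_uuu = 162.1, S_uud = 100.3, S_udd = 62.11, S_ddd = 38.45
Terminal payoffs (K − S): max(-37.07, 0) = 0, max(24.67, 0) = 24.67, max(62.89, 0) = 62.89, max(86.55, 0) = 86.55
Node uu (S = 154.3): continuation = 1/1.04·[0.9750·0.0000 + 0.0250·24.6725] = 0.5931; exercise value = 0.0000 ≤ continuation, so V_uu = 0.5931
Node ud (S = 95.55): continuation = 1/1.04·[0.9750·24.6725 + 0.0250·62.8925] = 24.6423; exercise value = 29.4500 > continuation, so V_ud = 29.4500 (exercise)
Node dd (S = 59.15): continuation = 1/1.04·[0.9750·62.8925 + 0.0250·86.5525] = 61.0423; exercise value = 65.8500 > continuation, so V_dd = 65.8500 (exercise)
Node u (S = 147): continuation = 1/1.04·[0.9750·0.5931 + 0.0250·29.4500] = 1.2640; exercise value = 0.0000 ≤ continuation, so V_u = 1.2640
Node d (S = 91): continuation = 1/1.04·[0.9750·29.4500 + 0.0250·65.8500] = 29.1923; exercise value = 34.0000 > continuation, so V_d = 34.0000 (exercise)
Node 0 (S = 140): continuation = 1/1.04·[0.9750·1.2640 + 0.0250·34.0000] = 2.0023; exercise value = 0.0000 ≤ continuation, so V_0 = 2.0023

£2.00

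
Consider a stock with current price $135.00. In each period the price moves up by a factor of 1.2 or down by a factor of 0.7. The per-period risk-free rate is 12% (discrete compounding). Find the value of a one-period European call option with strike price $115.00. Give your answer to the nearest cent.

Risk-neutral probability p = (1 + 0.12 − 0.7)/(1.2 − 0.7) = 0.4200/0.5000 = 0.8400
Terminal stock prices: S_u = 162, S_d = 94.5
Terminal payoffs (S − K): max(47, 0) = 47, max(-20.5, 0) = 0
Node 0 (S = 135): V_0 = 1/1.12·[0.8400·47.0000 + 0.1600·0.0000] = 35.2500

$35.25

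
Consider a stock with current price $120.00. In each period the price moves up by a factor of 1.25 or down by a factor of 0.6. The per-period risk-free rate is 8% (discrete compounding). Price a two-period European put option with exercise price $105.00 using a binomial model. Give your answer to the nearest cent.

Risk-neutral probability p = (1 + 0.08 − 0.6)/(1.25 − 0.6) = 0.4800/0.6500 = 0.7385
Terminal stock prices: S_uu = 187.5, S_ud = 90, S_dd = 43.2
Terminal payoffs (K − S): max(-82.5, 0) = 0, max(15, 0) = 15, max(61.8, 0) = 61.8
Node u (S = 150): V_u = 1/1.08·[0.7385·0.0000 + 0.2615·15.0000] = 3.6325
Node d (S = 72): V_d = 1/1.08·[0.7385·15.0000 + 0.2615·61.8000] = 25.2222
Node 0 (S = 120): V_0 = 1/1.08·[0.7385·3.6325 + 0.2615·25.2222] = 8.5917

$8.59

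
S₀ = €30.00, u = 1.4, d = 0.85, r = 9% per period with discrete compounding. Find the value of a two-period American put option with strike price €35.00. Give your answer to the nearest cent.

€5.00

Risk-neutral probability p = (1 + 0.09 − 0.85)/(1.4 − 0.85) = 0.2400/0.5500 = 0.4364
Terminal stock prices: S_uu = 58.8, S_ud = 35.7, S_dd = 21.67
Terminal payoffs (K − S): max(-23.8, 0) = 0, max(-0.7, 0) = 0, max(13.33, 0) = 13.33
Node u (S = 42): continuation = 1/1.09·[0.4364·0.0000 + 0.5636·0.0000] = 0.0000; exercise value = 0.0000 ≤ continuation, so V_u = 0.0000
Node d (S = 25.5): continuation = 1/1.09·[0.4364·0.0000 + 0.5636·13.3250] = 6.8903; exercise value = 9.5000 > continuation, so V_d = 9.5000 (exercise)
Node 0 (S = 30): continuation = 1/1.09·[0.4364·0.0000 + 0.5636·9.5000] = 4.9124; exercise value = 5.0000 > continuation, so V_0 = 5.0000 (exercise)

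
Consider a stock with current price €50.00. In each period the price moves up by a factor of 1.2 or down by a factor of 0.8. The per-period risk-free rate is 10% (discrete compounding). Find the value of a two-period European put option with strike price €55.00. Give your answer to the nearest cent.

Risk-neutral probability p = (1 + 0.1 − 0.8)/(1.2 − 0.8) = 0.3000/0.4000 = 0.7500
Terminal stock prices: S_uu = 72, S_ud = 48, S_dd = 32
Terminal payoffs (K − S): max(-17, 0) = 0, max(7, 0) = 7, max(23, 0) = 23
Node u (S = 60): V_u = 1/1.1·[0.7500·0.0000 + 0.2500·7.0000] = 1.5909
Node d (S = 40): V_d = 1/1.1·[0.7500·7.0000 + 0.2500·23.0000] = 10.0000
Node 0 (S = 50): V_0 = 1/1.1·[0.7500·1.5909 + 0.2500·10.0000] = 3.3574

€3.36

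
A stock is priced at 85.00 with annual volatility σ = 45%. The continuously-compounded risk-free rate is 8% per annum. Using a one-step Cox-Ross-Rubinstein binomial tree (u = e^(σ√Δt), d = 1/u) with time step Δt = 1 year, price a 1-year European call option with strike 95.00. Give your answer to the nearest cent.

CRR parameters: u = e^(σ√Δt) = e^(0.45·√1) = 1.5683, d = 1/u = 0.6376
Per-period rate: rΔt = 0.08·1 = 0.08, so R = e^0.08 = 1.0833
Risk-neutral probability p = (e^0.08 − 0.6376)/(1.5683 − 0.6376) = 0.4457/0.9307 = 0.4789
Terminal stock prices: S_u = 133.3, S_d = 54.2
Terminal payoffs (S − K): max(38.31, 0) = 38.31, max(-40.8, 0) = 0
Node 0 (S = 85): V_0 = e^(−0.08)·[0.4789·38.3065 + 0.5211·0.0000] = 16.9328

16.93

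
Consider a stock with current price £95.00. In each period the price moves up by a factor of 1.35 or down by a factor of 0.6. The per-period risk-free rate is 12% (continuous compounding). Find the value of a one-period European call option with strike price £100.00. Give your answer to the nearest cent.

£17.62

Risk-neutral probability p = (e^0.12 − 0.6)/(1.35 − 0.6) = 0.5275/0.7500 = 0.7033
Terminal stock prices: S_u = 128.2, S_d = 57
Terminal payoffs (S − K): max(28.25, 0) = 28.25, max(-43, 0) = 0
Node 0 (S = 95): V_0 = e^(−0.12)·[0.7033·28.2500 + 0.2967·0.0000] = 17.6223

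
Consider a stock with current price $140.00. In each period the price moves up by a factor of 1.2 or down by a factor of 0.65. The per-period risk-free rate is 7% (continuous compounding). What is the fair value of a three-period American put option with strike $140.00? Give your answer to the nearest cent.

$16.35

Risk-neutral probability p = (e^0.07 − 0.65)/(1.2 − 0.65) = 0.4225/0.5500 = 0.7682
Terminal stock prices: S_uuu = 241.9, S_uud = 131, S_udd = 70.98, S_ddd = 38.45
Terminal payoffs (K − S): max(-101.9, 0) = 0, max(8.96, 0) = 8.96, max(69.02, 0) = 69.02, max(101.6, 0) = 101.6
Node uu (S = 201.6): continuation = e^(−0.07)·[0.7682·0.0000 + 0.2318·8.9600] = 1.9365; exercise value = 0.0000 ≤ continuation, so V_uu = 1.9365
Node ud (S = 109.2): continuation = e^(−0.07)·[0.7682·8.9600 + 0.2318·69.0200] = 21.3351; exercise value = 30.8000 > continuation, so V_ud = 30.8000 (exercise)
Node dd (S = 59.15): continuation = e^(−0.07)·[0.7682·69.0200 + 0.2318·101.5525] = 71.3851; exercise value = 80.8500 > continuation, so V_dd = 80.8500 (exercise)
Node u (S = 168): continuation = e^(−0.07)·[0.7682·1.9365 + 0.2318·30.8000] = 8.0439; exercise value = 0.0000 ≤ continuation, so V_u = 8.0439
Node d (S = 91): continuation = e^(−0.07)·[0.7682·30.8000 + 0.2318·80.8500] = 39.5351; exercise value = 49.0000 > continuation, so V_d = 49.0000 (exercise)
Node 0 (S = 140): continuation = e^(−0.07)·[0.7682·8.0439 + 0.2318·49.0000] = 16.3520; exercise value = 0.0000 ≤ continuation, so V_0 = 16.3520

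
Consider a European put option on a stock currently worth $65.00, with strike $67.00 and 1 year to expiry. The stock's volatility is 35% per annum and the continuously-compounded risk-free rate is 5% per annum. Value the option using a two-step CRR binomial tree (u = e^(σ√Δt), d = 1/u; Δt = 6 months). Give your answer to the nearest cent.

CRR parameters: u = e^(σ√Δt) = e^(0.35·√0.5) = 1.2808, d = 1/u = 0.7808
Per-period rate: rΔt = 0.05·0.5 = 0.025, so R = e^0.025 = 1.0253
Risk-neutral probability p = (e^0.025 − 0.7808)/(1.2808 − 0.7808) = 0.2446/0.5000 = 0.4891
Terminal stock prices: S_uu = 106.6, S_ud = 65, S_dd = 39.62
Terminal payoffs (K − S): max(-39.63, 0) = 0, max(2, 0) = 2, max(27.38, 0) = 27.38
Node u (S = 83.25): V_u = e^(−0.025)·[0.4891·0.0000 + 0.5109·2.0000] = 0.9966
Node d (S = 50.75): V_d = e^(−0.025)·[0.4891·2.0000 + 0.5109·27.3769] = 14.5964
Node 0 (S = 65): V_0 = e^(−0.025)·[0.4891·0.9966 + 0.5109·14.5964] = 7.7490

$7.75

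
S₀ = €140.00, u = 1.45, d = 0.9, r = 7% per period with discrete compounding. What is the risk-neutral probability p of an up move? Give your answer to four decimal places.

Risk-neutral probability p = (1 + 0.07 − 0.9)/(1.45 − 0.9) = 0.1700/0.5500 = 0.3091

p = 0.3091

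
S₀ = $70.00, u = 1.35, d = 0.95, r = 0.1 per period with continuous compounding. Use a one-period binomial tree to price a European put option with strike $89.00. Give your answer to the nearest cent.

$12.46

Risk-neutral probability p = (e^0.1 − 0.95)/(1.35 − 0.95) = 0.1552/0.4000 = 0.3879
Terminal stock prices: S_u = 94.5, S_d = 66.5
Terminal payoffs (K − S): max(-5.5, 0) = 0, max(22.5, 0) = 22.5
Node 0 (S = 70): V_0 = e^(−0.1)·[0.3879·0.0000 + 0.6121·22.5000] = 12.4611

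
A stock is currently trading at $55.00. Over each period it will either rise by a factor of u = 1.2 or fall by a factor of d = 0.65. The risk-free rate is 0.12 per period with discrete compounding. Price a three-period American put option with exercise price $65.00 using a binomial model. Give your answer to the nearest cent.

$10.00

Risk-neutral probability p = (1 + 0.12 − 0.65)/(1.2 − 0.65) = 0.4700/0.5500 = 0.8545
Terminal stock prices: S_uuu = 95.04, S_uud = 51.48, S_udd = 27.89, S_ddd = 15.1
Terminal payoffs (K − S): max(-30.04, 0) = 0, max(13.52, 0) = 13.52, max(37.11, 0) = 37.11, max(49.9, 0) = 49.9
Node uu (S = 79.2): continuation = 1/1.12·[0.8545·0.0000 + 0.1455·13.5200] = 1.7558; exercise value = 0.0000 ≤ continuation, so V_uu = 1.7558
Node ud (S = 42.9): continuation = 1/1.12·[0.8545·13.5200 + 0.1455·37.1150] = 15.1357; exercise value = 22.1000 > continuation, so V_ud = 22.1000 (exercise)
Node dd (S = 23.24): continuation = 1/1.12·[0.8545·37.1150 + 0.1455·49.8956] = 34.7982; exercise value = 41.7625 > continuation, so V_dd = 41.7625 (exercise)
Node u (S = 66): continuation = 1/1.12·[0.8545·1.7558 + 0.1455·22.1000] = 4.2098; exercise value = 0.0000 ≤ continuation, so V_u = 4.2098
Node d (S = 35.75): continuation = 1/1.12·[0.8545·22.1000 + 0.1455·41.7625] = 22.2857; exercise value = 29.2500 > continuation, so V_d = 29.2500 (exercise)
Node 0 (S = 55): continuation = 1/1.12·[0.8545·4.2098 + 0.1455·29.2500] = 7.0107; exercise value = 10.0000 > continuation, so V_0 = 10.0000 (exercise)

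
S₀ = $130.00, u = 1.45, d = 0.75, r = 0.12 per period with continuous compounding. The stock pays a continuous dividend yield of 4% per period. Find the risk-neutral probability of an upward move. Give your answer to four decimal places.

Per-period risk-free factor R = e^0.12 = 1.1275; dividend-adjusted growth = e^(0.12−0.04) = 1.0833.
Risk-neutral probability p = (1.0833 − 0.75)/(1.45 − 0.75) = 0.3333/0.7000 = 0.4761

p = 0.4761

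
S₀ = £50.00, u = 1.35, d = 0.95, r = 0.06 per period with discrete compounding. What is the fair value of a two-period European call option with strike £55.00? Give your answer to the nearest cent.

£5.67

Risk-neutral probability p = (1 + 0.06 − 0.95)/(1.35 − 0.95) = 0.1100/0.4000 = 0.2750
Terminal stock prices: S_uu = 91.13, S_ud = 64.12, S_dd = 45.12
Terminal payoffs (S − K): max(36.13, 0) = 36.13, max(9.125, 0) = 9.125, max(-9.875, 0) = 0
Node u (S = 67.5): V_u = 1/1.06·[0.2750·36.1250 + 0.7250·9.1250] = 15.6132
Node d (S = 47.5): V_d = 1/1.06·[0.2750·9.1250 + 0.7250·0.0000] = 2.3673
Node 0 (S = 50): V_0 = 1/1.06·[0.2750·15.6132 + 0.7250·2.3673] = 5.6698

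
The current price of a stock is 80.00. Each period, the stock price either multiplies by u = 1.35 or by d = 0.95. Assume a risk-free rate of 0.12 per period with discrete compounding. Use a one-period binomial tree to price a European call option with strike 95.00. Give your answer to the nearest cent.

Risk-neutral probability p = (1 + 0.12 − 0.95)/(1.35 − 0.95) = 0.1700/0.4000 = 0.4250
Terminal stock prices: S_u = 108, S_d = 76
Terminal payoffs (S − K): max(13, 0) = 13, max(-19, 0) = 0
Node 0 (S = 80): V_0 = 1/1.12·[0.4250·13.0000 + 0.5750·0.0000] = 4.9330

4.93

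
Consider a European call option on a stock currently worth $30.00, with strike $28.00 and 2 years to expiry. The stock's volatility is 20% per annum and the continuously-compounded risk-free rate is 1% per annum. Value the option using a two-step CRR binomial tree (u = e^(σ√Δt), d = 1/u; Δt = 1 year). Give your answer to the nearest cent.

$4.69

CRR parameters: u = e^(σ√Δt) = e^(0.2·√1) = 1.2214, d = 1/u = 0.8187
Per-period rate: rΔt = 0.01·1 = 0.01, so R = e^0.01 = 1.0101
Risk-neutral probability p = (e^0.01 − 0.8187)/(1.2214 − 0.8187) = 0.1913/0.4027 = 0.4751
Terminal stock prices: S_uu = 44.75, S_ud = 30, S_dd = 20.11
Terminal payoffs (S − K): max(16.75, 0) = 16.75, max(2, 0) = 2, max(-7.89, 0) = 0
Node u (S = 36.64): V_u = e^(−0.01)·[0.4751·16.7547 + 0.5249·2.0000] = 8.9207
Node d (S = 24.56): V_d = e^(−0.01)·[0.4751·2.0000 + 0.5249·0.0000] = 0.9408
Node 0 (S = 30): V_0 = e^(−0.01)·[0.4751·8.9207 + 0.5249·0.9408] = 4.6852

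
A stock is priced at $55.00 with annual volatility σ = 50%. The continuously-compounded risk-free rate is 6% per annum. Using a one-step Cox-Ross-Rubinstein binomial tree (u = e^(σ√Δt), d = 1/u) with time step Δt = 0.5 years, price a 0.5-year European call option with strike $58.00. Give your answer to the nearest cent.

CRR parameters: u = e^(σ√Δt) = e^(0.5·√0.5) = 1.4241, d = 1/u = 0.7022
Per-period rate: rΔt = 0.06·0.5 = 0.03, so R = e^0.03 = 1.0305
Risk-neutral probability p = (e^0.03 − 0.7022)/(1.4241 − 0.7022) = 0.3283/0.7219 = 0.4547
Terminal stock prices: S_u = 78.33, S_d = 38.62
Terminal payoffs (S − K): max(20.33, 0) = 20.33, max(-19.38, 0) = 0
Node 0 (S = 55): V_0 = e^(−0.03)·[0.4547·20.3265 + 0.5453·0.0000] = 8.9694

$8.97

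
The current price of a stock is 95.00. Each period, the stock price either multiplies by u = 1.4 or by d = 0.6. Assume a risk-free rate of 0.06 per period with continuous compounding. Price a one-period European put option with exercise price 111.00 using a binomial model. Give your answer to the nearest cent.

Risk-neutral probability p = (e^0.06 − 0.6)/(1.4 − 0.6) = 0.4618/0.8000 = 0.5773
Terminal stock prices: S_u = 133, S_d = 57
Terminal payoffs (K − S): max(-22, 0) = 0, max(54, 0) = 54
Node 0 (S = 95): V_0 = e^(−0.06)·[0.5773·0.0000 + 0.4227·54.0000] = 21.4967

21.50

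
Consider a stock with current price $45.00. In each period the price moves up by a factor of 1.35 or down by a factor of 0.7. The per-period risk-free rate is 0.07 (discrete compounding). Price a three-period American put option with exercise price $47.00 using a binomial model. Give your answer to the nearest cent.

$7.73

Risk-neutral probability p = (1 + 0.07 − 0.7)/(1.35 − 0.7) = 0.3700/0.6500 = 0.5692
Terminal stock prices: S_uuu = 110.7, S_uud = 57.41, S_udd = 29.77, S_ddd = 15.43
Terminal payoffs (K − S): max(-63.72, 0) = 0, max(-10.41, 0) = 0, max(17.23, 0) = 17.23, max(31.57, 0) = 31.57
Node uu (S = 82.01): continuation = 1/1.07·[0.5692·0.0000 + 0.4308·0.0000] = 0.0000; exercise value = 0.0000 ≤ continuation, so V_uu = 0.0000
Node ud (S = 42.53): continuation = 1/1.07·[0.5692·0.0000 + 0.4308·17.2325] = 6.9376; exercise value = 4.4750 ≤ continuation, so V_ud = 6.9376
Node dd (S = 22.05): continuation = 1/1.07·[0.5692·17.2325 + 0.4308·31.5650] = 21.8752; exercise value = 24.9500 > continuation, so V_dd = 24.9500 (exercise)
Node u (S = 60.75): continuation = 1/1.07·[0.5692·0.0000 + 0.4308·6.9376] = 2.7930; exercise value = 0.0000 ≤ continuation, so V_u = 2.7930
Node d (S = 31.5): continuation = 1/1.07·[0.5692·6.9376 + 0.4308·24.9500] = 13.7353; exercise value = 15.5000 > continuation, so V_d = 15.5000 (exercise)
Node 0 (S = 45): continuation = 1/1.07·[0.5692·2.7930 + 0.4308·15.5000] = 7.7260; exercise value = 2.0000 ≤ continuation, so V_0 = 7.7260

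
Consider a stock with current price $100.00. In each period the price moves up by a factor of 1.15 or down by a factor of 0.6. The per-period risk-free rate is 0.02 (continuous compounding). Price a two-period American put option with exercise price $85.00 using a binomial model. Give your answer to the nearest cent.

$8.55

Risk-neutral probability p = (e^0.02 − 0.6)/(1.15 − 0.6) = 0.4202/0.5500 = 0.7640
Terminal stock prices: S_uu = 132.2, S_ud = 69, S_dd = 36
Terminal payoffs (K − S): max(-47.25, 0) = 0, max(16, 0) = 16, max(49, 0) = 49
Node u (S = 115): continuation = e^(−0.02)·[0.7640·0.0000 + 0.2360·16.0000] = 3.7012; exercise value = 0.0000 ≤ continuation, so V_u = 3.7012
Node d (S = 60): continuation = e^(−0.02)·[0.7640·16.0000 + 0.2360·49.0000] = 23.3169; exercise value = 25.0000 > continuation, so V_d = 25.0000 (exercise)
Node 0 (S = 100): continuation = e^(−0.02)·[0.7640·3.7012 + 0.2360·25.0000] = 8.5548; exercise value = 0.0000 ≤ continuation, so V_0 = 8.5548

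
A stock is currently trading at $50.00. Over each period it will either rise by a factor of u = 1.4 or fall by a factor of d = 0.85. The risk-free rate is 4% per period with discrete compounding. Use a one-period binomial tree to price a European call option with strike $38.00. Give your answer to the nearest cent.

$13.46

Risk-neutral probability p = (1 + 0.04 − 0.85)/(1.4 − 0.85) = 0.1900/0.5500 = 0.3455
Terminal stock prices: S_u = 70, S_d = 42.5
Terminal payoffs (S − K): max(32, 0) = 32, max(4.5, 0) = 4.5
Node 0 (S = 50): V_0 = 1/1.04·[0.3455·32.0000 + 0.6545·4.5000] = 13.4615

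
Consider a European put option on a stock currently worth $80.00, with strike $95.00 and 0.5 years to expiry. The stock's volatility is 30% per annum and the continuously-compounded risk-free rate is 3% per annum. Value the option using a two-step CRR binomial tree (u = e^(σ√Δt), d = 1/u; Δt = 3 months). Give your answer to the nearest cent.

$16.63

CRR parameters: u = e^(σ√Δt) = e^(0.3·√0.25) = 1.1618, d = 1/u = 0.8607
Per-period rate: rΔt = 0.03·0.25 = 0.0075, so R = e^0.0075 = 1.0075
Risk-neutral probability p = (e^0.0075 − 0.8607)/(1.1618 − 0.8607) = 0.1468/0.3011 = 0.4876
Terminal stock prices: S_uu = 108, S_ud = 80, S_dd = 59.27
Terminal payoffs (K − S): max(-12.99, 0) = 0, max(15, 0) = 15, max(35.73, 0) = 35.73
Node u (S = 92.95): V_u = e^(−0.0075)·[0.4876·0.0000 + 0.5124·15.0000] = 7.6290
Node d (S = 68.86): V_d = e^(−0.0075)·[0.4876·15.0000 + 0.5124·35.7345] = 25.4335
Node 0 (S = 80): V_0 = e^(−0.0075)·[0.4876·7.6290 + 0.5124·25.4335] = 16.6274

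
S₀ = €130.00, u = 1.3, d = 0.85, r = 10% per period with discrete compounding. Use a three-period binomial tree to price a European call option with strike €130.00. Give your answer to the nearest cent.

€37.59

Risk-neutral probability p = (1 + 0.1 − 0.85)/(1.3 − 0.85) = 0.2500/0.4500 = 0.5556
Terminal stock prices: S_uuu = 285.6, S_uud = 186.7, S_udd = 122.1, S_ddd = 79.84
Terminal payoffs (S − K): max(155.6, 0) = 155.6, max(56.75, 0) = 56.75, max(-7.898, 0) = 0, max(-50.16, 0) = 0
Node uu (S = 219.7): V_uu = 1/1.1·[0.5556·155.6100 + 0.4444·56.7450] = 101.5182
Node ud (S = 143.7): V_ud = 1/1.1·[0.5556·56.7450 + 0.4444·0.0000] = 28.6591
Node dd (S = 93.92): V_dd = 1/1.1·[0.5556·0.0000 + 0.4444·0.0000] = 0.0000
Node u (S = 169): V_u = 1/1.1·[0.5556·101.5182 + 0.4444·28.6591] = 62.8512
Node d (S = 110.5): V_d = 1/1.1·[0.5556·28.6591 + 0.4444·0.0000] = 14.4743
Node 0 (S = 130): V_0 = 1/1.1·[0.5556·62.8512 + 0.4444·14.4743] = 37.5912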